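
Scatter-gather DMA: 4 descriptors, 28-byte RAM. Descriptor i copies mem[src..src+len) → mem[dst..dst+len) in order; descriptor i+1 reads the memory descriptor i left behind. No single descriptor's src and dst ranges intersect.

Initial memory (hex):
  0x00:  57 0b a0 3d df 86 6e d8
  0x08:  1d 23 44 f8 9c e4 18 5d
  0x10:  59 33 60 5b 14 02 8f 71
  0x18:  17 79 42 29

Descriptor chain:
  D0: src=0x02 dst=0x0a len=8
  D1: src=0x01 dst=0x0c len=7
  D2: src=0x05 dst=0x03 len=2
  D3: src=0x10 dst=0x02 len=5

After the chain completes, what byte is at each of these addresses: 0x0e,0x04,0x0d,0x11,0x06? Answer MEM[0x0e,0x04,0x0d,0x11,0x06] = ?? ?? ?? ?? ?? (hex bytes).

MEM[0x0e,0x04,0x0d,0x11,0x06] = 3d d8 a0 6e 14

#0 dst[0x0a+8] := {0xa0,0x3d,0xdf,0x86,0x6e,0xd8,0x1d,0x23}
#1 dst[0x0c+7] := {0x0b,0xa0,0x3d,0xdf,0x86,0x6e,0xd8}
#2 dst[0x03+2] := {0x86,0x6e}
#3 dst[0x02+5] := {0x86,0x6e,0xd8,0x5b,0x14}
query mem[0x0e]=0x3d, mem[0x04]=0xd8, mem[0x0d]=0xa0, mem[0x11]=0x6e, mem[0x06]=0x14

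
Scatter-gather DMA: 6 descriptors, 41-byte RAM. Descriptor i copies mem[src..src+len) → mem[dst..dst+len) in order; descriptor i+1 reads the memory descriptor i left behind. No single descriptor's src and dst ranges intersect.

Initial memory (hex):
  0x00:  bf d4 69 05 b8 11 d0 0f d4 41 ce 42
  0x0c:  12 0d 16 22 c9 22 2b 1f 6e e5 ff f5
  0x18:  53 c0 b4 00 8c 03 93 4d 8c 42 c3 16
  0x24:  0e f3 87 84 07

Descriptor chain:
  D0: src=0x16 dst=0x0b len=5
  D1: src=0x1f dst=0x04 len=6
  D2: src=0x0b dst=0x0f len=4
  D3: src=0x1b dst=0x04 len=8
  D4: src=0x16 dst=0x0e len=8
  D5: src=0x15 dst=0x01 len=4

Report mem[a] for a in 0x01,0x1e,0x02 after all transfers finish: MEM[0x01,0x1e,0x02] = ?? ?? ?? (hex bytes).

MEM[0x01,0x1e,0x02] = 03 93 ff

  after D0: wrote 5B at 0x0b = fff553c0b4
  after D1: wrote 6B at 0x04 = 4d8c42c3160e
  after D2: wrote 4B at 0x0f = fff553c0
  after D3: wrote 8B at 0x04 = 008c03934d8c42c3
  after D4: wrote 8B at 0x0e = fff553c0b4008c03
  after D5: wrote 4B at 0x01 = 03fff553
query mem[0x01]=0x03, mem[0x1e]=0x93, mem[0x02]=0xff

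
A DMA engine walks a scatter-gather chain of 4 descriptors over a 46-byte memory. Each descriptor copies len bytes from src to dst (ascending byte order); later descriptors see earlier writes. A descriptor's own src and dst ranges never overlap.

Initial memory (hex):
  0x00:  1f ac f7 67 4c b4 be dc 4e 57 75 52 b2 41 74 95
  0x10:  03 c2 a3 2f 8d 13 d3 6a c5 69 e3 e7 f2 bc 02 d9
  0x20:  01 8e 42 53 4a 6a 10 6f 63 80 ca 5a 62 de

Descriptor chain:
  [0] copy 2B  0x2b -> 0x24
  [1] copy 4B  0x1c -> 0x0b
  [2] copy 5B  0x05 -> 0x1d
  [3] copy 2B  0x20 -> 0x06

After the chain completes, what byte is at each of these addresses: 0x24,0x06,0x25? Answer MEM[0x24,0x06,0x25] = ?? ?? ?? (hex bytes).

#0 dst[0x24+2] := {0x5a,0x62}
#1 dst[0x0b+4] := {0xf2,0xbc,0x02,0xd9}
#2 dst[0x1d+5] := {0xb4,0xbe,0xdc,0x4e,0x57}
#3 dst[0x06+2] := {0x4e,0x57}
query mem[0x24]=0x5a, mem[0x06]=0x4e, mem[0x25]=0x62

MEM[0x24,0x06,0x25] = 5a 4e 62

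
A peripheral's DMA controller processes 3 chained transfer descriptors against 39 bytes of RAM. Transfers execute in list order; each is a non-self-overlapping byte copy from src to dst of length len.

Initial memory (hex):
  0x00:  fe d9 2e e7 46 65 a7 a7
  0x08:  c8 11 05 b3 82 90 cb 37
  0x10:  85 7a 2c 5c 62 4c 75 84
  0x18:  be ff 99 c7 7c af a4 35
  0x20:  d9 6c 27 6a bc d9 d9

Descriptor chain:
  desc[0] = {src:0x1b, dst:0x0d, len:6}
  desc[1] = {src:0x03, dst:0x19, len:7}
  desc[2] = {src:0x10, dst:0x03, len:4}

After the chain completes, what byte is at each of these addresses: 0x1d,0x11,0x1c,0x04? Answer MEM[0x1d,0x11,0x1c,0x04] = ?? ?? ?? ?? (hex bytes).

MEM[0x1d,0x11,0x1c,0x04] = a7 35 a7 35

D0: mem[0x0d..0x12] <- [c7 7c af a4 35 d9]
D1: mem[0x19..0x1f] <- [e7 46 65 a7 a7 c8 11]
D2: mem[0x03..0x06] <- [a4 35 d9 5c]
query mem[0x1d]=0xa7, mem[0x11]=0x35, mem[0x1c]=0xa7, mem[0x04]=0x35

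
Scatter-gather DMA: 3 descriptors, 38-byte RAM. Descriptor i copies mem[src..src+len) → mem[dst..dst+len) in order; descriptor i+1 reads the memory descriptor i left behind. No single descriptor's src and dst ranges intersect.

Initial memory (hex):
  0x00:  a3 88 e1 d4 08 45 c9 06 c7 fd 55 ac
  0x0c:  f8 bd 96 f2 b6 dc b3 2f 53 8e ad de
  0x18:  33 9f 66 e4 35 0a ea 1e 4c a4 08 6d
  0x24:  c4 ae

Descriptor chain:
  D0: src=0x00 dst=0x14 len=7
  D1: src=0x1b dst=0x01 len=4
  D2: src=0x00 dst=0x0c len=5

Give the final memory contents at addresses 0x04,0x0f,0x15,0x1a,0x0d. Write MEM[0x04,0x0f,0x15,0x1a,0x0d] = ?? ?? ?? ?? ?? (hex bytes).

  after D0: wrote 7B at 0x14 = a388e1d40845c9
  after D1: wrote 4B at 0x01 = e4350aea
  after D2: wrote 5B at 0x0c = a3e4350aea
query mem[0x04]=0xea, mem[0x0f]=0x0a, mem[0x15]=0x88, mem[0x1a]=0xc9, mem[0x0d]=0xe4

MEM[0x04,0x0f,0x15,0x1a,0x0d] = ea 0a 88 c9 e4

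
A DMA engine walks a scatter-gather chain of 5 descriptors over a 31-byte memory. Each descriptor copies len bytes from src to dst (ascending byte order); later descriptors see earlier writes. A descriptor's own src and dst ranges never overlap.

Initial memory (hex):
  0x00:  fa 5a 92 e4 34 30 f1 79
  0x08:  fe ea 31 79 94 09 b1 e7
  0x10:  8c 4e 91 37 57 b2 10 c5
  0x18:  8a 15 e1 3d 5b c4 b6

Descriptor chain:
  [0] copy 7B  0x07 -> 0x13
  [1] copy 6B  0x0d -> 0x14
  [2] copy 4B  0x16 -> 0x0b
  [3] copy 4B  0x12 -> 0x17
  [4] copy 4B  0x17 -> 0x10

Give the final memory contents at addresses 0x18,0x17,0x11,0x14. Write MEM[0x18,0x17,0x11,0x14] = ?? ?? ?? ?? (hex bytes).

MEM[0x18,0x17,0x11,0x14] = 79 91 79 09

#0 dst[0x13+7] := {0x79,0xfe,0xea,0x31,0x79,0x94,0x09}
#1 dst[0x14+6] := {0x09,0xb1,0xe7,0x8c,0x4e,0x91}
#2 dst[0x0b+4] := {0xe7,0x8c,0x4e,0x91}
#3 dst[0x17+4] := {0x91,0x79,0x09,0xb1}
#4 dst[0x10+4] := {0x91,0x79,0x09,0xb1}
query mem[0x18]=0x79, mem[0x17]=0x91, mem[0x11]=0x79, mem[0x14]=0x09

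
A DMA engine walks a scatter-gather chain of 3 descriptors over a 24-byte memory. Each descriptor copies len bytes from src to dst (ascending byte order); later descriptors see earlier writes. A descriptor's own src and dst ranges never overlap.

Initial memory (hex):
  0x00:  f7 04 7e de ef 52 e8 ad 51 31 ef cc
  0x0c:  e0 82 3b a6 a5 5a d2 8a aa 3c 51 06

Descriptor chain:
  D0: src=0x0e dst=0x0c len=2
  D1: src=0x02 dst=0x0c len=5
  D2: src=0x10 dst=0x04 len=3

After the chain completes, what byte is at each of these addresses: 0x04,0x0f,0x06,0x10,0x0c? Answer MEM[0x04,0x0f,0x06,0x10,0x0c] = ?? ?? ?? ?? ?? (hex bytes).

#0 dst[0x0c+2] := {0x3b,0xa6}
#1 dst[0x0c+5] := {0x7e,0xde,0xef,0x52,0xe8}
#2 dst[0x04+3] := {0xe8,0x5a,0xd2}
query mem[0x04]=0xe8, mem[0x0f]=0x52, mem[0x06]=0xd2, mem[0x10]=0xe8, mem[0x0c]=0x7e

MEM[0x04,0x0f,0x06,0x10,0x0c] = e8 52 d2 e8 7e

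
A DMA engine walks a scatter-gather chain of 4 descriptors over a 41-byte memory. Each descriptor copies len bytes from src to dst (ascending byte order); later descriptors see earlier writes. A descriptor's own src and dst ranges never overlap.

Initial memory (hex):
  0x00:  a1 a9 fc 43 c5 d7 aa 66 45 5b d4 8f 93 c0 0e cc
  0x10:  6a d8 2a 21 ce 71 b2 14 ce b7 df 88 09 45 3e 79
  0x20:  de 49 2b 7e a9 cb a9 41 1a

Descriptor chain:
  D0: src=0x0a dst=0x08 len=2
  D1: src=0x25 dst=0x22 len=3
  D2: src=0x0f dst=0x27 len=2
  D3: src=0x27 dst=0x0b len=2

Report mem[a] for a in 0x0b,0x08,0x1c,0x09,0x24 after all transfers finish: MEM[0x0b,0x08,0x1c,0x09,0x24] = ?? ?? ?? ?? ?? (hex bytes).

#0 dst[0x08+2] := {0xd4,0x8f}
#1 dst[0x22+3] := {0xcb,0xa9,0x41}
#2 dst[0x27+2] := {0xcc,0x6a}
#3 dst[0x0b+2] := {0xcc,0x6a}
query mem[0x0b]=0xcc, mem[0x08]=0xd4, mem[0x1c]=0x09, mem[0x09]=0x8f, mem[0x24]=0x41

MEM[0x0b,0x08,0x1c,0x09,0x24] = cc d4 09 8f 41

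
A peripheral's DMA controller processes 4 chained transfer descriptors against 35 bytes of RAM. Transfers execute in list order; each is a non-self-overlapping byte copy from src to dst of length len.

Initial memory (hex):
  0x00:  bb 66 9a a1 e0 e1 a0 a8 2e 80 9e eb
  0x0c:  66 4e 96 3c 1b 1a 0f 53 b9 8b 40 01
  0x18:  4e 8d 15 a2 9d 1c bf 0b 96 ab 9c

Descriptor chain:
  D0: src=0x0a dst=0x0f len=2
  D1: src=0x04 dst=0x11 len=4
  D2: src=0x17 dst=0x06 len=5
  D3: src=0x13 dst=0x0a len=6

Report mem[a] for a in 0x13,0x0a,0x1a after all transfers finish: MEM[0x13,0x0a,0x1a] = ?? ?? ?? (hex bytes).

MEM[0x13,0x0a,0x1a] = a0 a0 15

  after D0: wrote 2B at 0x0f = 9eeb
  after D1: wrote 4B at 0x11 = e0e1a0a8
  after D2: wrote 5B at 0x06 = 014e8d15a2
  after D3: wrote 6B at 0x0a = a0a88b40014e
query mem[0x13]=0xa0, mem[0x0a]=0xa0, mem[0x1a]=0x15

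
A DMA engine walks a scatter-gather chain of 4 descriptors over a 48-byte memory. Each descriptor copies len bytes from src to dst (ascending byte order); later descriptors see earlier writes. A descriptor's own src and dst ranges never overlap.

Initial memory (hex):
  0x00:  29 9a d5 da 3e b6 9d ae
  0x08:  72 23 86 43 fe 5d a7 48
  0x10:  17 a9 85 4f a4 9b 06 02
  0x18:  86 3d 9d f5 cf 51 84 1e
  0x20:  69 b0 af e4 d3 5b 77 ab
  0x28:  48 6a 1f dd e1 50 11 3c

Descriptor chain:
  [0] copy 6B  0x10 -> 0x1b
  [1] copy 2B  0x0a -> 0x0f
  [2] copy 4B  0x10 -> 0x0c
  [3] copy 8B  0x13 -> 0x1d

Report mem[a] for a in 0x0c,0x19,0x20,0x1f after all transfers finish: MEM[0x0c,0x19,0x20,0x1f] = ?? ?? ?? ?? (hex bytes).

MEM[0x0c,0x19,0x20,0x1f] = 43 3d 06 9b

D0: mem[0x1b..0x20] <- [17 a9 85 4f a4 9b]
D1: mem[0x0f..0x10] <- [86 43]
D2: mem[0x0c..0x0f] <- [43 a9 85 4f]
D3: mem[0x1d..0x24] <- [4f a4 9b 06 02 86 3d 9d]
query mem[0x0c]=0x43, mem[0x19]=0x3d, mem[0x20]=0x06, mem[0x1f]=0x9b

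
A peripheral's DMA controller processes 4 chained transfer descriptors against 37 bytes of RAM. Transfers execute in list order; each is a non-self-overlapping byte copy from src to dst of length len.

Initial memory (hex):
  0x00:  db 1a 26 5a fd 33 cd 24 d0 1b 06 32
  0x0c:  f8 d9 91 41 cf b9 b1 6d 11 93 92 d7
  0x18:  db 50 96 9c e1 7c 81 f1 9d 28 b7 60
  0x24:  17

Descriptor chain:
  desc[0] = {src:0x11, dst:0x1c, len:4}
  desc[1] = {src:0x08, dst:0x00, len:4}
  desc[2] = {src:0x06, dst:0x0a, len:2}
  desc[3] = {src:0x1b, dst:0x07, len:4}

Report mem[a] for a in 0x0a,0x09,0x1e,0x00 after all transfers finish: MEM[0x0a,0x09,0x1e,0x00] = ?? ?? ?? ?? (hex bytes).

[0] 0x11->0x1c len=4 : b9 b1 6d 11
[1] 0x08->0x00 len=4 : d0 1b 06 32
[2] 0x06->0x0a len=2 : cd 24
[3] 0x1b->0x07 len=4 : 9c b9 b1 6d
query mem[0x0a]=0x6d, mem[0x09]=0xb1, mem[0x1e]=0x6d, mem[0x00]=0xd0

MEM[0x0a,0x09,0x1e,0x00] = 6d b1 6d d0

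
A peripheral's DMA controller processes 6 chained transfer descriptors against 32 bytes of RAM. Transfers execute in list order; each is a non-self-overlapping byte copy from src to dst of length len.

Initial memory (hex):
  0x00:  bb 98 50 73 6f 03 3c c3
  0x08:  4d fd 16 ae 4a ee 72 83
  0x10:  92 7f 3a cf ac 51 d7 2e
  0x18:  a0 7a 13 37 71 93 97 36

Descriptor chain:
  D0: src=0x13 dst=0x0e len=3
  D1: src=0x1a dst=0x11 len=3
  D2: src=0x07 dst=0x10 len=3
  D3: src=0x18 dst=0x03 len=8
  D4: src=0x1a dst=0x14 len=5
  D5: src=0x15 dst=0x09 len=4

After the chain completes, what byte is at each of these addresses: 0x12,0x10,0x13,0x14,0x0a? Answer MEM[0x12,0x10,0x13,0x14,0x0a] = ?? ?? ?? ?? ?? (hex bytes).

  after D0: wrote 3B at 0x0e = cfac51
  after D1: wrote 3B at 0x11 = 133771
  after D2: wrote 3B at 0x10 = c34dfd
  after D3: wrote 8B at 0x03 = a07a133771939736
  after D4: wrote 5B at 0x14 = 1337719397
  after D5: wrote 4B at 0x09 = 37719397
query mem[0x12]=0xfd, mem[0x10]=0xc3, mem[0x13]=0x71, mem[0x14]=0x13, mem[0x0a]=0x71

MEM[0x12,0x10,0x13,0x14,0x0a] = fd c3 71 13 71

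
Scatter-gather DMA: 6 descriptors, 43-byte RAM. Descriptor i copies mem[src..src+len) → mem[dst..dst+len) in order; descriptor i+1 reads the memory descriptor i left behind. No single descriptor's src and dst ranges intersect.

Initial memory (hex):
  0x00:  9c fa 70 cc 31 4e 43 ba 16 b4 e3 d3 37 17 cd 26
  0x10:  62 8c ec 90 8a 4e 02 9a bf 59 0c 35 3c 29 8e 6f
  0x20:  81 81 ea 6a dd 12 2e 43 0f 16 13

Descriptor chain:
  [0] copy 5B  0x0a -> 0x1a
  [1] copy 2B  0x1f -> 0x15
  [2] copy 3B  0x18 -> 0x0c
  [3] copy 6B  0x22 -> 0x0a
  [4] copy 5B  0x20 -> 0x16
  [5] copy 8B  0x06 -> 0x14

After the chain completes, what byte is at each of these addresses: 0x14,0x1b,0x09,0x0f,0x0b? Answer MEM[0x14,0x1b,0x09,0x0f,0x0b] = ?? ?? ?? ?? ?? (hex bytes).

[0] 0x0a->0x1a len=5 : e3 d3 37 17 cd
[1] 0x1f->0x15 len=2 : 6f 81
[2] 0x18->0x0c len=3 : bf 59 e3
[3] 0x22->0x0a len=6 : ea 6a dd 12 2e 43
[4] 0x20->0x16 len=5 : 81 81 ea 6a dd
[5] 0x06->0x14 len=8 : 43 ba 16 b4 ea 6a dd 12
query mem[0x14]=0x43, mem[0x1b]=0x12, mem[0x09]=0xb4, mem[0x0f]=0x43, mem[0x0b]=0x6a

MEM[0x14,0x1b,0x09,0x0f,0x0b] = 43 12 b4 43 6a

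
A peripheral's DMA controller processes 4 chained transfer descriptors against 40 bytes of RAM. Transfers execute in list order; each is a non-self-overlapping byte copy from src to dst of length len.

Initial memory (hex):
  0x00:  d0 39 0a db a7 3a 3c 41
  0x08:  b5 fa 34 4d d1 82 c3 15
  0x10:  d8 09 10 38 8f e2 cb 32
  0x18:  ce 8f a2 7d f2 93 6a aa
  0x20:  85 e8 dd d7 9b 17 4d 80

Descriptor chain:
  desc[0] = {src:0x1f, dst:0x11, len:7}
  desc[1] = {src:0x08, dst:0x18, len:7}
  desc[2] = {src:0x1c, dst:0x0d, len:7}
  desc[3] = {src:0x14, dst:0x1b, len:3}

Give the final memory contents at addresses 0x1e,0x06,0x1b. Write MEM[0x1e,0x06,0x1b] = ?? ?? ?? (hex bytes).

#0 dst[0x11+7] := {0xaa,0x85,0xe8,0xdd,0xd7,0x9b,0x17}
#1 dst[0x18+7] := {0xb5,0xfa,0x34,0x4d,0xd1,0x82,0xc3}
#2 dst[0x0d+7] := {0xd1,0x82,0xc3,0xaa,0x85,0xe8,0xdd}
#3 dst[0x1b+3] := {0xdd,0xd7,0x9b}
query mem[0x1e]=0xc3, mem[0x06]=0x3c, mem[0x1b]=0xdd

MEM[0x1e,0x06,0x1b] = c3 3c dd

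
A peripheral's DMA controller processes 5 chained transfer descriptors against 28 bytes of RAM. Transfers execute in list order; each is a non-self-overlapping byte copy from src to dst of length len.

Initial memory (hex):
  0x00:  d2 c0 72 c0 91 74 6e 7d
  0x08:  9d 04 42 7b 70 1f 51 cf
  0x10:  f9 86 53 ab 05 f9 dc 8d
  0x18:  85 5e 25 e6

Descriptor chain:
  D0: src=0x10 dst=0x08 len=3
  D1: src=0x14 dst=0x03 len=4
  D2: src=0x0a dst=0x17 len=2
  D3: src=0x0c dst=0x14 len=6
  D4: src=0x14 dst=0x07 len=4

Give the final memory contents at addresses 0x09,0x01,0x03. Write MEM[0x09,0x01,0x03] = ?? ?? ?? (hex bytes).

  after D0: wrote 3B at 0x08 = f98653
  after D1: wrote 4B at 0x03 = 05f9dc8d
  after D2: wrote 2B at 0x17 = 537b
  after D3: wrote 6B at 0x14 = 701f51cff986
  after D4: wrote 4B at 0x07 = 701f51cf
query mem[0x09]=0x51, mem[0x01]=0xc0, mem[0x03]=0x05

MEM[0x09,0x01,0x03] = 51 c0 05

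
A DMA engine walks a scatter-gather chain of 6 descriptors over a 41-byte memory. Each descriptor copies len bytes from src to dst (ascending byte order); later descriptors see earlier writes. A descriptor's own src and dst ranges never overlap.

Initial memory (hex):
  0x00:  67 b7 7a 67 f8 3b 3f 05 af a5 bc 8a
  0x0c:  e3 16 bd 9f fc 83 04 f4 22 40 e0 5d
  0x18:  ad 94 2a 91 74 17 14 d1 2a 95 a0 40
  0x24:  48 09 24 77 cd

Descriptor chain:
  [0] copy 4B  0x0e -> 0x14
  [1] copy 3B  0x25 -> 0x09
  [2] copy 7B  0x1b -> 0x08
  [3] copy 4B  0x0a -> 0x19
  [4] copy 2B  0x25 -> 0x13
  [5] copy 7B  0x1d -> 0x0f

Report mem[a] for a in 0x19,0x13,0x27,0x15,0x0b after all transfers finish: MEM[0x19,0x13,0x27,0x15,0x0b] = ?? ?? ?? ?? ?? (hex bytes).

D0: mem[0x14..0x17] <- [bd 9f fc 83]
D1: mem[0x09..0x0b] <- [09 24 77]
D2: mem[0x08..0x0e] <- [91 74 17 14 d1 2a 95]
D3: mem[0x19..0x1c] <- [17 14 d1 2a]
D4: mem[0x13..0x14] <- [09 24]
D5: mem[0x0f..0x15] <- [17 14 d1 2a 95 a0 40]
query mem[0x19]=0x17, mem[0x13]=0x95, mem[0x27]=0x77, mem[0x15]=0x40, mem[0x0b]=0x14

MEM[0x19,0x13,0x27,0x15,0x0b] = 17 95 77 40 14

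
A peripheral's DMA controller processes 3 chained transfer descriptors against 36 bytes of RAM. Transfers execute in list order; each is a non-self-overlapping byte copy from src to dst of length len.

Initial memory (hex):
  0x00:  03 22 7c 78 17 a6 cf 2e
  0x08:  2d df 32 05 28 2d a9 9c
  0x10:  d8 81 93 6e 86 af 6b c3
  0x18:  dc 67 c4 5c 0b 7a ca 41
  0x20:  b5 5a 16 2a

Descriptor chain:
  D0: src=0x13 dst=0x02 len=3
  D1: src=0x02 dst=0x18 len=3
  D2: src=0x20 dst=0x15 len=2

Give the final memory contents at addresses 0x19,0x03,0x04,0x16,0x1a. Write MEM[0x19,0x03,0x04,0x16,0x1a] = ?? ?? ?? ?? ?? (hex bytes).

D0: mem[0x02..0x04] <- [6e 86 af]
D1: mem[0x18..0x1a] <- [6e 86 af]
D2: mem[0x15..0x16] <- [b5 5a]
query mem[0x19]=0x86, mem[0x03]=0x86, mem[0x04]=0xaf, mem[0x16]=0x5a, mem[0x1a]=0xaf

MEM[0x19,0x03,0x04,0x16,0x1a] = 86 86 af 5a af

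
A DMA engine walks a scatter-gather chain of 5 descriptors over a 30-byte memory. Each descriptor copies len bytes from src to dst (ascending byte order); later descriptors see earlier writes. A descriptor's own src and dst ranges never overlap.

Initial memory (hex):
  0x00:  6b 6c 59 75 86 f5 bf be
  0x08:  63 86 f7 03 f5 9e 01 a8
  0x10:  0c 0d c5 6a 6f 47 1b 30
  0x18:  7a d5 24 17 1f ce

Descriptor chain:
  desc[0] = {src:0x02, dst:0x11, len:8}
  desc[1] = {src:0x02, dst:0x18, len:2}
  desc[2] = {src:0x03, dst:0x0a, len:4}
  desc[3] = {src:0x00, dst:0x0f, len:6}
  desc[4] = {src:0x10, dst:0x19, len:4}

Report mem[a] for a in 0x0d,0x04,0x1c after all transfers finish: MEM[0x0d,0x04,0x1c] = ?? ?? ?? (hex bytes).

#0 dst[0x11+8] := {0x59,0x75,0x86,0xf5,0xbf,0xbe,0x63,0x86}
#1 dst[0x18+2] := {0x59,0x75}
#2 dst[0x0a+4] := {0x75,0x86,0xf5,0xbf}
#3 dst[0x0f+6] := {0x6b,0x6c,0x59,0x75,0x86,0xf5}
#4 dst[0x19+4] := {0x6c,0x59,0x75,0x86}
query mem[0x0d]=0xbf, mem[0x04]=0x86, mem[0x1c]=0x86

MEM[0x0d,0x04,0x1c] = bf 86 86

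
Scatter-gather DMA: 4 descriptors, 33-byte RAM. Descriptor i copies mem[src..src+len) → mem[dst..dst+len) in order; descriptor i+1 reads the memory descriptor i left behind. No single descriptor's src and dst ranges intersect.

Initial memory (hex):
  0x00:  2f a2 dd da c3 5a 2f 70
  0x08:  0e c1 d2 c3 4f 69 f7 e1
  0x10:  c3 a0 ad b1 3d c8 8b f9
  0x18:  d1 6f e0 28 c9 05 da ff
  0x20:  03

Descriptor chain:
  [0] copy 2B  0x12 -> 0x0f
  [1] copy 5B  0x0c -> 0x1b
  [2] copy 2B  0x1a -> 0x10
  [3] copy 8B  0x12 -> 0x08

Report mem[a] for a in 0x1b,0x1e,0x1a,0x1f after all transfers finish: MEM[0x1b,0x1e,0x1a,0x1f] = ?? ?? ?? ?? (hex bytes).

D0: mem[0x0f..0x10] <- [ad b1]
D1: mem[0x1b..0x1f] <- [4f 69 f7 ad b1]
D2: mem[0x10..0x11] <- [e0 4f]
D3: mem[0x08..0x0f] <- [ad b1 3d c8 8b f9 d1 6f]
query mem[0x1b]=0x4f, mem[0x1e]=0xad, mem[0x1a]=0xe0, mem[0x1f]=0xb1

MEM[0x1b,0x1e,0x1a,0x1f] = 4f ad e0 b1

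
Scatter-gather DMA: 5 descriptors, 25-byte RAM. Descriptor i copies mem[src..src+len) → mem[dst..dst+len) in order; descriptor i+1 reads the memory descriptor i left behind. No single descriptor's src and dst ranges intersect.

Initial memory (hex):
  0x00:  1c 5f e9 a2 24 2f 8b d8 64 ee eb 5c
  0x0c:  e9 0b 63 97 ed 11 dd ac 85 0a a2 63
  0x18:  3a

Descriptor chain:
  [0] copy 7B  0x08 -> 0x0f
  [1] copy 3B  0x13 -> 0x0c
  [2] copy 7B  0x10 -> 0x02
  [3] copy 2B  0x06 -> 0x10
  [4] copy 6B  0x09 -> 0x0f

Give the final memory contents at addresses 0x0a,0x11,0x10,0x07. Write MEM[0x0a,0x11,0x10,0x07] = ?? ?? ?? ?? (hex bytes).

MEM[0x0a,0x11,0x10,0x07] = eb 5c eb 63

#0 dst[0x0f+7] := {0x64,0xee,0xeb,0x5c,0xe9,0x0b,0x63}
#1 dst[0x0c+3] := {0xe9,0x0b,0x63}
#2 dst[0x02+7] := {0xee,0xeb,0x5c,0xe9,0x0b,0x63,0xa2}
#3 dst[0x10+2] := {0x0b,0x63}
#4 dst[0x0f+6] := {0xee,0xeb,0x5c,0xe9,0x0b,0x63}
query mem[0x0a]=0xeb, mem[0x11]=0x5c, mem[0x10]=0xeb, mem[0x07]=0x63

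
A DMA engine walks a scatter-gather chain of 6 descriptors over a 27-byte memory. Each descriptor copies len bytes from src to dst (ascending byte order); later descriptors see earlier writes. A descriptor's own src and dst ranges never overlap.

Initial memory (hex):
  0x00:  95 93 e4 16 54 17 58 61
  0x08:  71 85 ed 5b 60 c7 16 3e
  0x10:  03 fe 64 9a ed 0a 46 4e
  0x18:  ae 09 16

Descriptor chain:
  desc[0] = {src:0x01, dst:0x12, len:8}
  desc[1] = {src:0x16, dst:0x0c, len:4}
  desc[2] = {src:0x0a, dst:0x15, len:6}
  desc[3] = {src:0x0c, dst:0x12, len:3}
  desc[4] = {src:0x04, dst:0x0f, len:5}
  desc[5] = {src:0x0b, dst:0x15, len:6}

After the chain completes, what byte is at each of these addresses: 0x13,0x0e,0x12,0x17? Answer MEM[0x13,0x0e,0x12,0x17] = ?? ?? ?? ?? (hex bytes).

MEM[0x13,0x0e,0x12,0x17] = 71 61 61 58

D0: mem[0x12..0x19] <- [93 e4 16 54 17 58 61 71]
D1: mem[0x0c..0x0f] <- [17 58 61 71]
D2: mem[0x15..0x1a] <- [ed 5b 17 58 61 71]
D3: mem[0x12..0x14] <- [17 58 61]
D4: mem[0x0f..0x13] <- [54 17 58 61 71]
D5: mem[0x15..0x1a] <- [5b 17 58 61 54 17]
query mem[0x13]=0x71, mem[0x0e]=0x61, mem[0x12]=0x61, mem[0x17]=0x58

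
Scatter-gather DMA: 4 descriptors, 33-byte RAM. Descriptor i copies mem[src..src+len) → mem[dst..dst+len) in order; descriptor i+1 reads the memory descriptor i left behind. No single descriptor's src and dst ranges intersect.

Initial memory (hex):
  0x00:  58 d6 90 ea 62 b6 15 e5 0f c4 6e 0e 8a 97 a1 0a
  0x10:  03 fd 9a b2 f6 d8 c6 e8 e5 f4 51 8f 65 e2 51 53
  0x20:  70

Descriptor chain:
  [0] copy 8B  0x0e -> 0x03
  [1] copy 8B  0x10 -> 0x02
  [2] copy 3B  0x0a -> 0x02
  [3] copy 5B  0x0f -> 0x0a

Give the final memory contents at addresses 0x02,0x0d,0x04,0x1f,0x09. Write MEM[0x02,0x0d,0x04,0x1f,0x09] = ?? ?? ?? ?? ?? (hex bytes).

MEM[0x02,0x0d,0x04,0x1f,0x09] = d8 9a 8a 53 e8

  after D0: wrote 8B at 0x03 = a10a03fd9ab2f6d8
  after D1: wrote 8B at 0x02 = 03fd9ab2f6d8c6e8
  after D2: wrote 3B at 0x02 = d80e8a
  after D3: wrote 5B at 0x0a = 0a03fd9ab2
query mem[0x02]=0xd8, mem[0x0d]=0x9a, mem[0x04]=0x8a, mem[0x1f]=0x53, mem[0x09]=0xe8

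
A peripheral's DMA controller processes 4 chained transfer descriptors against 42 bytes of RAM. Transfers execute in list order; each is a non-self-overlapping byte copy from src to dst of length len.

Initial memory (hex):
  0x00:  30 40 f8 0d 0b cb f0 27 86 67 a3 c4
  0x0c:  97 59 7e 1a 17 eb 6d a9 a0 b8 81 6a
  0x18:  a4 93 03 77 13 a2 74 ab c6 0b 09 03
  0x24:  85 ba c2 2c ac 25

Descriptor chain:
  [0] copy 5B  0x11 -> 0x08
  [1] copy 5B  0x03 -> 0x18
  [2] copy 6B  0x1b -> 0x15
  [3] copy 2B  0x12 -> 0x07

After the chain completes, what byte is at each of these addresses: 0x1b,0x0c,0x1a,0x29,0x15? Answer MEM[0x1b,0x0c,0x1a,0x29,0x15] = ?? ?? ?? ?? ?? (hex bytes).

MEM[0x1b,0x0c,0x1a,0x29,0x15] = f0 b8 c6 25 f0

[0] 0x11->0x08 len=5 : eb 6d a9 a0 b8
[1] 0x03->0x18 len=5 : 0d 0b cb f0 27
[2] 0x1b->0x15 len=6 : f0 27 a2 74 ab c6
[3] 0x12->0x07 len=2 : 6d a9
query mem[0x1b]=0xf0, mem[0x0c]=0xb8, mem[0x1a]=0xc6, mem[0x29]=0x25, mem[0x15]=0xf0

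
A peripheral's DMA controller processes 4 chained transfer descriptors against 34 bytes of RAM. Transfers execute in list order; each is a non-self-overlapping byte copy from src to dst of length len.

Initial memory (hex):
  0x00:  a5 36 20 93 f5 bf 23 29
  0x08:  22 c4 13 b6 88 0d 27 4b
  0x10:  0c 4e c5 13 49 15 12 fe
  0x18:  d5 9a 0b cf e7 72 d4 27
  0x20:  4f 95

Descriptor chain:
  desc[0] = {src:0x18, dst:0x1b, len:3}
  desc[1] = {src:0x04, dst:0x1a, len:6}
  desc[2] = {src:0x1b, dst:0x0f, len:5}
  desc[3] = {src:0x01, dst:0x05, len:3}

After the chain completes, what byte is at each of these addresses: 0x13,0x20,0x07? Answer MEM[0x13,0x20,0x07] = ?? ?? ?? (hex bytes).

MEM[0x13,0x20,0x07] = c4 4f 93

  after D0: wrote 3B at 0x1b = d59a0b
  after D1: wrote 6B at 0x1a = f5bf232922c4
  after D2: wrote 5B at 0x0f = bf232922c4
  after D3: wrote 3B at 0x05 = 362093
query mem[0x13]=0xc4, mem[0x20]=0x4f, mem[0x07]=0x93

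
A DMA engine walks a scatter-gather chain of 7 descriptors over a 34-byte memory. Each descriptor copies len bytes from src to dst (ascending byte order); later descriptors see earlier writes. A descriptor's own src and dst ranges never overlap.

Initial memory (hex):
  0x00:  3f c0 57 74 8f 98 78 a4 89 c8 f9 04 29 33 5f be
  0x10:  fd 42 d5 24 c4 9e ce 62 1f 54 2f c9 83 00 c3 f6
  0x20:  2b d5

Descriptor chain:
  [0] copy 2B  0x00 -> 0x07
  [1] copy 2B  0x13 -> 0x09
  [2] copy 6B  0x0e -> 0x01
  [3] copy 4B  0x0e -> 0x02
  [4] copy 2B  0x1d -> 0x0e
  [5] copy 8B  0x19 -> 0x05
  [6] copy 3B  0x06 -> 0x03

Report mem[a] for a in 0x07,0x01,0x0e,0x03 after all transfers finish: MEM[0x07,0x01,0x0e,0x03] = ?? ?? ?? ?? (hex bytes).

#0 dst[0x07+2] := {0x3f,0xc0}
#1 dst[0x09+2] := {0x24,0xc4}
#2 dst[0x01+6] := {0x5f,0xbe,0xfd,0x42,0xd5,0x24}
#3 dst[0x02+4] := {0x5f,0xbe,0xfd,0x42}
#4 dst[0x0e+2] := {0x00,0xc3}
#5 dst[0x05+8] := {0x54,0x2f,0xc9,0x83,0x00,0xc3,0xf6,0x2b}
#6 dst[0x03+3] := {0x2f,0xc9,0x83}
query mem[0x07]=0xc9, mem[0x01]=0x5f, mem[0x0e]=0x00, mem[0x03]=0x2f

MEM[0x07,0x01,0x0e,0x03] = c9 5f 00 2f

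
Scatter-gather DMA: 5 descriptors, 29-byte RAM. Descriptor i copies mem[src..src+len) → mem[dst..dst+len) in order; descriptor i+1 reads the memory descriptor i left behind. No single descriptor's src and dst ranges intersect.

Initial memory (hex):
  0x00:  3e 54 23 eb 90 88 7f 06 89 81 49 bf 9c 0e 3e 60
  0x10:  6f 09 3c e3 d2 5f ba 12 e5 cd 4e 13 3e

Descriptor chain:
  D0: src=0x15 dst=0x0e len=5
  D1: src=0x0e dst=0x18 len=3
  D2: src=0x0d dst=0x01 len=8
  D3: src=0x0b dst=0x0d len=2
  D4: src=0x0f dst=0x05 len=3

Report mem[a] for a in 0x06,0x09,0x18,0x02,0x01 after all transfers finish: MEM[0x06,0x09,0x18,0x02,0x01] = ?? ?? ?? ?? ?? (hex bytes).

D0: mem[0x0e..0x12] <- [5f ba 12 e5 cd]
D1: mem[0x18..0x1a] <- [5f ba 12]
D2: mem[0x01..0x08] <- [0e 5f ba 12 e5 cd e3 d2]
D3: mem[0x0d..0x0e] <- [bf 9c]
D4: mem[0x05..0x07] <- [ba 12 e5]
query mem[0x06]=0x12, mem[0x09]=0x81, mem[0x18]=0x5f, mem[0x02]=0x5f, mem[0x01]=0x0e

MEM[0x06,0x09,0x18,0x02,0x01] = 12 81 5f 5f 0e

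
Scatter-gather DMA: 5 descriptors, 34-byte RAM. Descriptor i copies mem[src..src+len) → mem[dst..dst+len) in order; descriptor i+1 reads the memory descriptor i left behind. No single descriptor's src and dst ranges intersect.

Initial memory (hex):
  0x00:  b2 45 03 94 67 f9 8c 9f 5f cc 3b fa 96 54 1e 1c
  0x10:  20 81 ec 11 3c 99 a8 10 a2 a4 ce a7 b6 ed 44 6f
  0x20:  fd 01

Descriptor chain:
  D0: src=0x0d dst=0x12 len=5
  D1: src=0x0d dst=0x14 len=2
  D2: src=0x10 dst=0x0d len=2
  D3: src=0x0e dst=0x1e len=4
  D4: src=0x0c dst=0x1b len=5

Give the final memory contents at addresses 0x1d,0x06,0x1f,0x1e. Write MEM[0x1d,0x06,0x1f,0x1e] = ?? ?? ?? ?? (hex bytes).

MEM[0x1d,0x06,0x1f,0x1e] = 81 8c 20 1c

[0] 0x0d->0x12 len=5 : 54 1e 1c 20 81
[1] 0x0d->0x14 len=2 : 54 1e
[2] 0x10->0x0d len=2 : 20 81
[3] 0x0e->0x1e len=4 : 81 1c 20 81
[4] 0x0c->0x1b len=5 : 96 20 81 1c 20
query mem[0x1d]=0x81, mem[0x06]=0x8c, mem[0x1f]=0x20, mem[0x1e]=0x1c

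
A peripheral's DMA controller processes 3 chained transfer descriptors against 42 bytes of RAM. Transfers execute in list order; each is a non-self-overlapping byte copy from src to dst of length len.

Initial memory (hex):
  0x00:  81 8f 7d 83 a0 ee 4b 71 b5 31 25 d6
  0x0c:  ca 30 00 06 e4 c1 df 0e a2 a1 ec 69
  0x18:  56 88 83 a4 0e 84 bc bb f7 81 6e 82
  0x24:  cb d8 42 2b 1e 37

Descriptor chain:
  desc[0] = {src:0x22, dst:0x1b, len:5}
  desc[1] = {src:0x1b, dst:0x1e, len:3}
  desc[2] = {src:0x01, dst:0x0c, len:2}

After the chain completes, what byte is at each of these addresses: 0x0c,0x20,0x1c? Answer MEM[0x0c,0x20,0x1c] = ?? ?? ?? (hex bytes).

MEM[0x0c,0x20,0x1c] = 8f cb 82

[0] 0x22->0x1b len=5 : 6e 82 cb d8 42
[1] 0x1b->0x1e len=3 : 6e 82 cb
[2] 0x01->0x0c len=2 : 8f 7d
query mem[0x0c]=0x8f, mem[0x20]=0xcb, mem[0x1c]=0x82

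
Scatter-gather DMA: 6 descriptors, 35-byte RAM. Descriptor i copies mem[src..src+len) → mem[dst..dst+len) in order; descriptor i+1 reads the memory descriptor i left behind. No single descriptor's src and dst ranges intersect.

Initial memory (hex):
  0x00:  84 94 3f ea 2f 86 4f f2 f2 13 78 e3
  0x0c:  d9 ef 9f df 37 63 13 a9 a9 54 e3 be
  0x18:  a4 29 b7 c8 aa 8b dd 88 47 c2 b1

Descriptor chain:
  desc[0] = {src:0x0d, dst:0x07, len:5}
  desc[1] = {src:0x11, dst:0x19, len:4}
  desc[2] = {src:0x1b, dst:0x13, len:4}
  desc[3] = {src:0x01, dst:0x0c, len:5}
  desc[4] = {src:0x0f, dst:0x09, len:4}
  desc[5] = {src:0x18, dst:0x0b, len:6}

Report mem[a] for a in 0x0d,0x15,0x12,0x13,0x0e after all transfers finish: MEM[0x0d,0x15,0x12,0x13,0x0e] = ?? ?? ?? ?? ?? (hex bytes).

MEM[0x0d,0x15,0x12,0x13,0x0e] = 13 8b 13 a9 a9

[0] 0x0d->0x07 len=5 : ef 9f df 37 63
[1] 0x11->0x19 len=4 : 63 13 a9 a9
[2] 0x1b->0x13 len=4 : a9 a9 8b dd
[3] 0x01->0x0c len=5 : 94 3f ea 2f 86
[4] 0x0f->0x09 len=4 : 2f 86 63 13
[5] 0x18->0x0b len=6 : a4 63 13 a9 a9 8b
query mem[0x0d]=0x13, mem[0x15]=0x8b, mem[0x12]=0x13, mem[0x13]=0xa9, mem[0x0e]=0xa9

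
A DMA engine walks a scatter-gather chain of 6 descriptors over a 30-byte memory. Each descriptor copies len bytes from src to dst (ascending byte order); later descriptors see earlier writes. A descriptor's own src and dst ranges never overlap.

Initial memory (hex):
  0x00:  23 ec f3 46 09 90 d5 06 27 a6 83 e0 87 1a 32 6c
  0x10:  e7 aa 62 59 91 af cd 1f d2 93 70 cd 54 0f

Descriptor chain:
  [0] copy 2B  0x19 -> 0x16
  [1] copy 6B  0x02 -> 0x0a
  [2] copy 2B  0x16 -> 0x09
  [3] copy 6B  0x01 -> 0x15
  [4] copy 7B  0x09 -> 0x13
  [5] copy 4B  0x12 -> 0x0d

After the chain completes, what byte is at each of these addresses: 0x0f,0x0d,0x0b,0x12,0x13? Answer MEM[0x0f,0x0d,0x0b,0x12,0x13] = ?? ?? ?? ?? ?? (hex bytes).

MEM[0x0f,0x0d,0x0b,0x12,0x13] = 70 62 46 62 93

D0: mem[0x16..0x17] <- [93 70]
D1: mem[0x0a..0x0f] <- [f3 46 09 90 d5 06]
D2: mem[0x09..0x0a] <- [93 70]
D3: mem[0x15..0x1a] <- [ec f3 46 09 90 d5]
D4: mem[0x13..0x19] <- [93 70 46 09 90 d5 06]
D5: mem[0x0d..0x10] <- [62 93 70 46]
query mem[0x0f]=0x70, mem[0x0d]=0x62, mem[0x0b]=0x46, mem[0x12]=0x62, mem[0x13]=0x93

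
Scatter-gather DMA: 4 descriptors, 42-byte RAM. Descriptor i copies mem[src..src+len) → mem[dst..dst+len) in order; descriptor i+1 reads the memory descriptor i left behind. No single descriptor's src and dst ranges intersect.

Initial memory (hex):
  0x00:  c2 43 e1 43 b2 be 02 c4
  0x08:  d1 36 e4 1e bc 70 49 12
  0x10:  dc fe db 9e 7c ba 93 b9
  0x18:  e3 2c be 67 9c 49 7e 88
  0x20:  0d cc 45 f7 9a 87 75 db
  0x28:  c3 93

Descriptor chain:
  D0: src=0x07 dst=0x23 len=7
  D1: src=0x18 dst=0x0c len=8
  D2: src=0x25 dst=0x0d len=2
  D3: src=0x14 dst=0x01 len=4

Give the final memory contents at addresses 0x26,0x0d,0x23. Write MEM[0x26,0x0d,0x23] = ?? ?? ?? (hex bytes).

MEM[0x26,0x0d,0x23] = e4 36 c4

#0 dst[0x23+7] := {0xc4,0xd1,0x36,0xe4,0x1e,0xbc,0x70}
#1 dst[0x0c+8] := {0xe3,0x2c,0xbe,0x67,0x9c,0x49,0x7e,0x88}
#2 dst[0x0d+2] := {0x36,0xe4}
#3 dst[0x01+4] := {0x7c,0xba,0x93,0xb9}
query mem[0x26]=0xe4, mem[0x0d]=0x36, mem[0x23]=0xc4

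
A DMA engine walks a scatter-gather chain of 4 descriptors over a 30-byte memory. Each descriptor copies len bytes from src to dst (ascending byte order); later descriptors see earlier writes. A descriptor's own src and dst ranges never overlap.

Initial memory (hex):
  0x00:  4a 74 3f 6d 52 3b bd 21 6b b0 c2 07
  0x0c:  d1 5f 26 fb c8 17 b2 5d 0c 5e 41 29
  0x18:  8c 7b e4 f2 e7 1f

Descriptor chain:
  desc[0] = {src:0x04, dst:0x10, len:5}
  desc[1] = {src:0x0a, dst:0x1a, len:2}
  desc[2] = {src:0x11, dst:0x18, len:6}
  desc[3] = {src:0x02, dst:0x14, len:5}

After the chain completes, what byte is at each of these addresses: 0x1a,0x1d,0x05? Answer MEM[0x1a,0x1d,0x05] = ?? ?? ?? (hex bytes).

MEM[0x1a,0x1d,0x05] = 21 41 3b

#0 dst[0x10+5] := {0x52,0x3b,0xbd,0x21,0x6b}
#1 dst[0x1a+2] := {0xc2,0x07}
#2 dst[0x18+6] := {0x3b,0xbd,0x21,0x6b,0x5e,0x41}
#3 dst[0x14+5] := {0x3f,0x6d,0x52,0x3b,0xbd}
query mem[0x1a]=0x21, mem[0x1d]=0x41, mem[0x05]=0x3b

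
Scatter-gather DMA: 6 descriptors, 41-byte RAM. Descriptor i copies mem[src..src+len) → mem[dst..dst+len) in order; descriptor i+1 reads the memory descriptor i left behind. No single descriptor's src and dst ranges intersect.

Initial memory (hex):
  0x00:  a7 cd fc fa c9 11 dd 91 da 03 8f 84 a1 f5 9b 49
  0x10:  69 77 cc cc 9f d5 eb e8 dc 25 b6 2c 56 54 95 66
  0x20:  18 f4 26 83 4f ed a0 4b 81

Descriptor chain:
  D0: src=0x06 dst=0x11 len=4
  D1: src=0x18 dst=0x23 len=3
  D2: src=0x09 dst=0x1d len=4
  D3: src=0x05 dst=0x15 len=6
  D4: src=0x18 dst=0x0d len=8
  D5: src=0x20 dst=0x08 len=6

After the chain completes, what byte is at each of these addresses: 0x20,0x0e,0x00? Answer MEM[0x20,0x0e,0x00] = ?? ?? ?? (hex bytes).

D0: mem[0x11..0x14] <- [dd 91 da 03]
D1: mem[0x23..0x25] <- [dc 25 b6]
D2: mem[0x1d..0x20] <- [03 8f 84 a1]
D3: mem[0x15..0x1a] <- [11 dd 91 da 03 8f]
D4: mem[0x0d..0x14] <- [da 03 8f 2c 56 03 8f 84]
D5: mem[0x08..0x0d] <- [a1 f4 26 dc 25 b6]
query mem[0x20]=0xa1, mem[0x0e]=0x03, mem[0x00]=0xa7

MEM[0x20,0x0e,0x00] = a1 03 a7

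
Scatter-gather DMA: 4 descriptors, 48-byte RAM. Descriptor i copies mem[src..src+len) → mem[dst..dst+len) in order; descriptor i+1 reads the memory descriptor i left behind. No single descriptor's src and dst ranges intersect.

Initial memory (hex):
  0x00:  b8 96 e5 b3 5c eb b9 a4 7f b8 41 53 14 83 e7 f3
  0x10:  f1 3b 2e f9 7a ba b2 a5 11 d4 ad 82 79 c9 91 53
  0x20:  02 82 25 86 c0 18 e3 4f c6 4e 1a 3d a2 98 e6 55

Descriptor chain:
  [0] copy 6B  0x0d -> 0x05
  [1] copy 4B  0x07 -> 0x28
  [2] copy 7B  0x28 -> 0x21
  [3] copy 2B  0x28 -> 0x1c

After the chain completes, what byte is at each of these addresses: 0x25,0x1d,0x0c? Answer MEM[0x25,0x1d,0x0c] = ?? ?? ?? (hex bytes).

[0] 0x0d->0x05 len=6 : 83 e7 f3 f1 3b 2e
[1] 0x07->0x28 len=4 : f3 f1 3b 2e
[2] 0x28->0x21 len=7 : f3 f1 3b 2e a2 98 e6
[3] 0x28->0x1c len=2 : f3 f1
query mem[0x25]=0xa2, mem[0x1d]=0xf1, mem[0x0c]=0x14

MEM[0x25,0x1d,0x0c] = a2 f1 14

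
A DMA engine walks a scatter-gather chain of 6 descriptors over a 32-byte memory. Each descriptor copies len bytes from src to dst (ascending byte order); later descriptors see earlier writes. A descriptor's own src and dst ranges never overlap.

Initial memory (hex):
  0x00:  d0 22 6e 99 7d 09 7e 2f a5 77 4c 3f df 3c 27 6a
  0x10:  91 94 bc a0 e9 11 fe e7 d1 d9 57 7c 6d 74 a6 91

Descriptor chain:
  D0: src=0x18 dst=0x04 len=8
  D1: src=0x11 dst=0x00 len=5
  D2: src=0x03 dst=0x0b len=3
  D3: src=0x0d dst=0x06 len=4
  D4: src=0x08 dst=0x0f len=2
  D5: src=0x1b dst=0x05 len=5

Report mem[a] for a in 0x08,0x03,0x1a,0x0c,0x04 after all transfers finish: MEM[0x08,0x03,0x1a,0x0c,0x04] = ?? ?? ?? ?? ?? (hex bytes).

MEM[0x08,0x03,0x1a,0x0c,0x04] = a6 e9 57 11 11

D0: mem[0x04..0x0b] <- [d1 d9 57 7c 6d 74 a6 91]
D1: mem[0x00..0x04] <- [94 bc a0 e9 11]
D2: mem[0x0b..0x0d] <- [e9 11 d9]
D3: mem[0x06..0x09] <- [d9 27 6a 91]
D4: mem[0x0f..0x10] <- [6a 91]
D5: mem[0x05..0x09] <- [7c 6d 74 a6 91]
query mem[0x08]=0xa6, mem[0x03]=0xe9, mem[0x1a]=0x57, mem[0x0c]=0x11, mem[0x04]=0x11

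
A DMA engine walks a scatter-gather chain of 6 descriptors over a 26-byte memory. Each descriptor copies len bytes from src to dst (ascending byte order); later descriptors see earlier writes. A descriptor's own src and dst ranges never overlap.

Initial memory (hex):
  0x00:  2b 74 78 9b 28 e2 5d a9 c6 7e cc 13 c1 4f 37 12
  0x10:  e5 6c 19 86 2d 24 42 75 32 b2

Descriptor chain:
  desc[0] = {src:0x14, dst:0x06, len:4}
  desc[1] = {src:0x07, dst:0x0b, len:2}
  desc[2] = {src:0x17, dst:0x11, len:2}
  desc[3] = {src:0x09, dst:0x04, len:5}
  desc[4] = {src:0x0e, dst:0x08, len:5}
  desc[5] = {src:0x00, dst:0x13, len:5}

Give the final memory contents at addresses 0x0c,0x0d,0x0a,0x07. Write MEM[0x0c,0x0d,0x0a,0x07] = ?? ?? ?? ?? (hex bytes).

MEM[0x0c,0x0d,0x0a,0x07] = 32 4f e5 42

D0: mem[0x06..0x09] <- [2d 24 42 75]
D1: mem[0x0b..0x0c] <- [24 42]
D2: mem[0x11..0x12] <- [75 32]
D3: mem[0x04..0x08] <- [75 cc 24 42 4f]
D4: mem[0x08..0x0c] <- [37 12 e5 75 32]
D5: mem[0x13..0x17] <- [2b 74 78 9b 75]
query mem[0x0c]=0x32, mem[0x0d]=0x4f, mem[0x0a]=0xe5, mem[0x07]=0x42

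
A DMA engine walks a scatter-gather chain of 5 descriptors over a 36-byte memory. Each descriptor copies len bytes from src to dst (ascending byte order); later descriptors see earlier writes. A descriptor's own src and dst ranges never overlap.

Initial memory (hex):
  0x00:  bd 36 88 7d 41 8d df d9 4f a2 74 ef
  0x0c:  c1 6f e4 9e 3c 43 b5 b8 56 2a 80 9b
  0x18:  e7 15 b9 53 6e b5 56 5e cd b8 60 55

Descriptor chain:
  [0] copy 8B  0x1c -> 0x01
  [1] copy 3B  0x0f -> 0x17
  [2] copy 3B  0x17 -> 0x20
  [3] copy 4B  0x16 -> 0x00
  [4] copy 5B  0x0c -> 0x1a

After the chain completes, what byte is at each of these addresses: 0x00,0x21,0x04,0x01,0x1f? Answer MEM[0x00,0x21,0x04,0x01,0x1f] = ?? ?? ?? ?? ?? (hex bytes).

D0: mem[0x01..0x08] <- [6e b5 56 5e cd b8 60 55]
D1: mem[0x17..0x19] <- [9e 3c 43]
D2: mem[0x20..0x22] <- [9e 3c 43]
D3: mem[0x00..0x03] <- [80 9e 3c 43]
D4: mem[0x1a..0x1e] <- [c1 6f e4 9e 3c]
query mem[0x00]=0x80, mem[0x21]=0x3c, mem[0x04]=0x5e, mem[0x01]=0x9e, mem[0x1f]=0x5e

MEM[0x00,0x21,0x04,0x01,0x1f] = 80 3c 5e 9e 5e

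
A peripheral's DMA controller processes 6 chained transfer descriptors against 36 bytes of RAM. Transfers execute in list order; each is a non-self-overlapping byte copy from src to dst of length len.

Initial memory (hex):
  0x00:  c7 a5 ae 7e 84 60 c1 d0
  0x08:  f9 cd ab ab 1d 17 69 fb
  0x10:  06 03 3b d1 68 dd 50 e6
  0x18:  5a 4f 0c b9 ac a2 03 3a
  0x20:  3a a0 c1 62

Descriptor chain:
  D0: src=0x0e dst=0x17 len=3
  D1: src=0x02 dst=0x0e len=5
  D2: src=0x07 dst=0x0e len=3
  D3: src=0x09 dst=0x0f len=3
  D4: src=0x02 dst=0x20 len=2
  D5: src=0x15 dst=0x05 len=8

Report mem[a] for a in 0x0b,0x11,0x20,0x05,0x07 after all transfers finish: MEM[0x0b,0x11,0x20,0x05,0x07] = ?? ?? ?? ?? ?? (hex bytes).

MEM[0x0b,0x11,0x20,0x05,0x07] = b9 ab ae dd 69

D0: mem[0x17..0x19] <- [69 fb 06]
D1: mem[0x0e..0x12] <- [ae 7e 84 60 c1]
D2: mem[0x0e..0x10] <- [d0 f9 cd]
D3: mem[0x0f..0x11] <- [cd ab ab]
D4: mem[0x20..0x21] <- [ae 7e]
D5: mem[0x05..0x0c] <- [dd 50 69 fb 06 0c b9 ac]
query mem[0x0b]=0xb9, mem[0x11]=0xab, mem[0x20]=0xae, mem[0x05]=0xdd, mem[0x07]=0x69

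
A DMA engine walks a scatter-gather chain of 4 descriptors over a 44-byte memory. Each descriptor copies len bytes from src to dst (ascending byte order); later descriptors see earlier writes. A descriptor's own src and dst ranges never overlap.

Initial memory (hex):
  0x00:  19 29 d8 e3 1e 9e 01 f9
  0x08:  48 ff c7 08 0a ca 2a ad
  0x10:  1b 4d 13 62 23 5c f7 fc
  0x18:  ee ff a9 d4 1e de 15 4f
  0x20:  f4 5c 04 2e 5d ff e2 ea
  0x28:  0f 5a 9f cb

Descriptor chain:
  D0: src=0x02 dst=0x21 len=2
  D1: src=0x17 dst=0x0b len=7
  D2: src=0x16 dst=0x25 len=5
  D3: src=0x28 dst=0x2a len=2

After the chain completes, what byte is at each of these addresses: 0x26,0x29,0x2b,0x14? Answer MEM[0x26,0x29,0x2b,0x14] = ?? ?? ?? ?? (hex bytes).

MEM[0x26,0x29,0x2b,0x14] = fc a9 a9 23

  after D0: wrote 2B at 0x21 = d8e3
  after D1: wrote 7B at 0x0b = fceeffa9d41ede
  after D2: wrote 5B at 0x25 = f7fceeffa9
  after D3: wrote 2B at 0x2a = ffa9
query mem[0x26]=0xfc, mem[0x29]=0xa9, mem[0x2b]=0xa9, mem[0x14]=0x23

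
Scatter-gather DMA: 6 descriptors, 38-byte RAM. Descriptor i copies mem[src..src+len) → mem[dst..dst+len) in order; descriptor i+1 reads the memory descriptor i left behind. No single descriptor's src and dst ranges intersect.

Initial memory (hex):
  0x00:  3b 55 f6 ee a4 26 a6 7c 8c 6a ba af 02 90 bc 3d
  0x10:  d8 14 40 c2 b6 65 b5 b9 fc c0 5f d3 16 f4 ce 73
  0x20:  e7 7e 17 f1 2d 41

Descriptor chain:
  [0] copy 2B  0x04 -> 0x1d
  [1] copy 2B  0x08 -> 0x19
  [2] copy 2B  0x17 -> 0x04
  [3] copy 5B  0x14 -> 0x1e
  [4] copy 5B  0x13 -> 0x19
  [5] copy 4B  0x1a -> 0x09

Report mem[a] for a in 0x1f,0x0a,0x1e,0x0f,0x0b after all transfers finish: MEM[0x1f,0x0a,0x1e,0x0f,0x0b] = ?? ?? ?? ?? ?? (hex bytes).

MEM[0x1f,0x0a,0x1e,0x0f,0x0b] = 65 65 b6 3d b5

[0] 0x04->0x1d len=2 : a4 26
[1] 0x08->0x19 len=2 : 8c 6a
[2] 0x17->0x04 len=2 : b9 fc
[3] 0x14->0x1e len=5 : b6 65 b5 b9 fc
[4] 0x13->0x19 len=5 : c2 b6 65 b5 b9
[5] 0x1a->0x09 len=4 : b6 65 b5 b9
query mem[0x1f]=0x65, mem[0x0a]=0x65, mem[0x1e]=0xb6, mem[0x0f]=0x3d, mem[0x0b]=0xb5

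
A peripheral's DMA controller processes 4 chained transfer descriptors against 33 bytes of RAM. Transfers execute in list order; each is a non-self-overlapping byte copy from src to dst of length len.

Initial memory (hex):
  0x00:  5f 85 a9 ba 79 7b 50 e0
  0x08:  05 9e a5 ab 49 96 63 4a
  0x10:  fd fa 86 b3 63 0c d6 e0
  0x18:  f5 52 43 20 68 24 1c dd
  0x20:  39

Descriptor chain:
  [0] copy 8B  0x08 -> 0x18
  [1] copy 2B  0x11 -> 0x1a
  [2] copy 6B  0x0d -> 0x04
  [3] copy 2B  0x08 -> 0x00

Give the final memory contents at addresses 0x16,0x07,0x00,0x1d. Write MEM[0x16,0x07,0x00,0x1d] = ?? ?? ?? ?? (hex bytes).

  after D0: wrote 8B at 0x18 = 059ea5ab4996634a
  after D1: wrote 2B at 0x1a = fa86
  after D2: wrote 6B at 0x04 = 96634afdfa86
  after D3: wrote 2B at 0x00 = fa86
query mem[0x16]=0xd6, mem[0x07]=0xfd, mem[0x00]=0xfa, mem[0x1d]=0x96

MEM[0x16,0x07,0x00,0x1d] = d6 fd fa 96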